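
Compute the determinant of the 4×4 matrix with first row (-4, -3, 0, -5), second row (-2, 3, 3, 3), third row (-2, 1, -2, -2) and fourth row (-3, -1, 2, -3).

Expand along row 1 (it has 1 zero):
  + (-4) · M_11   where M_11 = det([3 3 3; 1 -2 -2; -1 2 -3]) = 45
  − (-3) · M_12   where M_12 = det([-2 3 3; -2 -2 -2; -3 2 -3]) = -50
  − (-5) · M_14   where M_14 = det([-2 3 3; -2 1 -2; -3 -1 2]) = 45
det = (+1)·(-4)·(45) + (-1)·(-3)·(-50) + (-1)·(-5)·(45) = -105

The determinant is -105.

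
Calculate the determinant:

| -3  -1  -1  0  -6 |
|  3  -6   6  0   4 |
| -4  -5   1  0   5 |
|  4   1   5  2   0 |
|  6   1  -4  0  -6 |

Expand along column 4 (it has 4 zeros):
  + (2) · M_44   where M_44 = det([-3 -1 -1 -6; 3 -6 6 4; -4 -5 1 5; 6 1 -4 -6]) = 2087
det = (+1)·(2)·(2087) = 4174

4174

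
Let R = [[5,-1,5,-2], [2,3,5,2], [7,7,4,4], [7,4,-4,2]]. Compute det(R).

Expand along row 1:
  + (5) · M_11   where M_11 = det([3 5 2; 7 4 4; 4 -4 2]) = -6
  − (-1) · M_12   where M_12 = det([2 5 2; 7 4 4; 7 -4 2]) = 6
  + (5) · M_13   where M_13 = det([2 3 2; 7 7 4; 7 4 2]) = -4
  − (-2) · M_14   where M_14 = det([2 3 5; 7 7 4; 7 4 -4]) = -25
det = (+1)·(5)·(-6) + (-1)·(-1)·(6) + (+1)·(5)·(-4) + (-1)·(-2)·(-25) = -94

-94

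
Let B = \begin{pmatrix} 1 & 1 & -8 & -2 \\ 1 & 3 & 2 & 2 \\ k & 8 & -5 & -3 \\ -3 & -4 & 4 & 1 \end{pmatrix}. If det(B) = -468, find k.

Expanding along the row containing k, det(B) is linear in k: det(B) = (42)·k + (-300).
Set (42)·k + (-300) = -468  ⇒  (42)·k = -168  ⇒  k = -4.

-4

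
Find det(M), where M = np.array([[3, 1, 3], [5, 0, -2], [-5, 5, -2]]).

125

Expand along row 2:
  − 5 · |1 3; 5 -2| = −5·(-2 − 15) = 85
  − (-2) · |3 1; -5 5| = −(-2)·(15 − (-5)) = 40
Sum: (85) + (40) = 125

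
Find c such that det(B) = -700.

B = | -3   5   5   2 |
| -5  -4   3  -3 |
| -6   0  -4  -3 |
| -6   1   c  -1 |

Expanding along the row containing c, det(B) is linear in c: det(B) = (69)·c + (-286).
Set (69)·c + (-286) = -700  ⇒  (69)·c = -414  ⇒  c = -6.

c = -6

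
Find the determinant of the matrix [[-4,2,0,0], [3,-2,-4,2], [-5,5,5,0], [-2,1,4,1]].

-110

Expand along row 1 (it has 2 zeros):
  + (-4) · M_11   where M_11 = det([-2 -4 2; 5 5 0; 1 4 1]) = 40
  − (2) · M_12   where M_12 = det([3 -4 2; -5 5 0; -2 4 1]) = -25
det = (+1)·(-4)·(40) + (-1)·(2)·(-25) = -110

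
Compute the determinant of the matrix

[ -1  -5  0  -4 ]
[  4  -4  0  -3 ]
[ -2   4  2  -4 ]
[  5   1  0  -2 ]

Expand along column 3 (it has 3 zeros):
  + (2) · M_33   where M_33 = det([-1 -5 -4; 4 -4 -3; 5 1 -2]) = -72
det = (+1)·(2)·(-72) = -144

The determinant is -144.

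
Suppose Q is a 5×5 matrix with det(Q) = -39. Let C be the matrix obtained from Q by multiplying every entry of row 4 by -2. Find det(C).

The determinant is 78.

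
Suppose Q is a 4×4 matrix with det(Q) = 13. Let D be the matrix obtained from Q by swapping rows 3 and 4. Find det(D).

Swapping two rows multiplies the determinant by −1.
det(D) = (-1)·(13) = -13

-13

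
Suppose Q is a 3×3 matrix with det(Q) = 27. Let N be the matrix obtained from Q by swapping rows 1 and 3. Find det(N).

Swapping two rows multiplies the determinant by −1.
det(N) = (-1)·(27) = -27

det(N) = -27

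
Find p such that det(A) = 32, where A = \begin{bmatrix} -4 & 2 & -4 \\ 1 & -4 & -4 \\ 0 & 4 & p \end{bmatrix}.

Expanding along the row containing p, det(A) is linear in p: det(A) = (14)·p + (-80).
Set (14)·p + (-80) = 32  ⇒  (14)·p = 112  ⇒  p = 8.

p = 8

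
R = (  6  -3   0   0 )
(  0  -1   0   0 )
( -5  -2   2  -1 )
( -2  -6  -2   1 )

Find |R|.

The determinant is 0.

R is block lower-triangular with a 2×2 block and a 2×2 block on the diagonal, so its determinant equals the product of the determinants of the diagonal blocks.
det of the 2×2 block = -6
det of the 2×2 block = 0
det = (-6)·(0) = 0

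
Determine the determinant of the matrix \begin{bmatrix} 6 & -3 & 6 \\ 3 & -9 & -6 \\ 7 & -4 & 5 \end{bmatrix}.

Expand along column 1:
  + 6 · |-9 -6; -4 5| = 6·(-45 − 24) = -414
  − 3 · |-3 6; -4 5| = −3·(-15 − (-24)) = -27
  + 7 · |-3 6; -9 -6| = 7·(18 − (-54)) = 504
Sum: (-414) + (-27) + (504) = 63

63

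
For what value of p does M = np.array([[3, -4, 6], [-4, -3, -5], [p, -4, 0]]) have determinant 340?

Expanding along the column containing p, det(M) is linear in p: det(M) = (38)·p + (36).
Set (38)·p + (36) = 340  ⇒  (38)·p = 304  ⇒  p = 8.

8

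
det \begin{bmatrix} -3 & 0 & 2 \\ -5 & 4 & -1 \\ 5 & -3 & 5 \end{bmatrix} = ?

-61

Expand along row 1:
  + (-3) · |4 -1; -3 5| = (-3)·(20 − 3) = -51
  + 2 · |-5 4; 5 -3| = 2·(15 − 20) = -10
Sum: (-51) + (-10) = -61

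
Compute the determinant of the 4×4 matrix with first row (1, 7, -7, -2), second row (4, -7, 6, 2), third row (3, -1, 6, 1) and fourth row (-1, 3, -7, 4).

The determinant is -1064.

Expand along row 1:
  + (1) · M_11   where M_11 = det([-7 6 2; -1 6 1; 3 -7 4]) = -197
  − (7) · M_12   where M_12 = det([4 6 2; 3 6 1; -1 -7 4]) = 16
  + (-7) · M_13   where M_13 = det([4 -7 2; 3 -1 1; -1 3 4]) = 79
  − (-2) · M_14   where M_14 = det([4 -7 6; 3 -1 6; -1 3 -7]) = -101
det = (+1)·(1)·(-197) + (-1)·(7)·(16) + (+1)·(-7)·(79) + (-1)·(-2)·(-101) = -1064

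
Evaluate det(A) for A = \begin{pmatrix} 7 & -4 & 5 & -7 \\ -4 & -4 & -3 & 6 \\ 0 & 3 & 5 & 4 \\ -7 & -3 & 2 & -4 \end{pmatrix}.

Expand along row 3 (it has 1 zero):
  − (3) · M_32   where M_32 = det([7 5 -7; -4 -3 6; -7 2 -4]) = -87
  + (5) · M_33   where M_33 = det([7 -4 -7; -4 -4 6; -7 -3 -4]) = 582
  − (4) · M_34   where M_34 = det([7 -4 5; -4 -4 -3; -7 -3 2]) = -315
det = (-1)·(3)·(-87) + (+1)·(5)·(582) + (-1)·(4)·(-315) = 4431

4431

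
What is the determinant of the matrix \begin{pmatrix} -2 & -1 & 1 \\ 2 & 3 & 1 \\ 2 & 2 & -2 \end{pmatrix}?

The determinant is 8.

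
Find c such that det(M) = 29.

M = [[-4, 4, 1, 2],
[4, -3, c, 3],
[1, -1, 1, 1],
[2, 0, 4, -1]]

Expanding along the row containing c, det(M) is linear in c: det(M) = (-12)·c + (65).
Set (-12)·c + (65) = 29  ⇒  (-12)·c = -36  ⇒  c = 3.

c = 3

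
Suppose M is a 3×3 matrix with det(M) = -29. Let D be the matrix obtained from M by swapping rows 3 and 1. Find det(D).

Swapping two rows multiplies the determinant by −1.
det(D) = (-1)·(-29) = 29

|D| = 29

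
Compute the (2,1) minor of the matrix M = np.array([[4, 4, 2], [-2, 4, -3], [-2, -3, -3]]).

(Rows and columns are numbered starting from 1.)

Delete row 2 and column 1; the remaining 2×2 submatrix is [4 2; -3 -3].
Its determinant is 4·(-3) − 2·(-3) = -6.

-6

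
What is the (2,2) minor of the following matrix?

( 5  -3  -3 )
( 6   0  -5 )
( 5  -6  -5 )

-10

Delete row 2 and column 2; the remaining 2×2 submatrix is [5 -3; 5 -5].
Its determinant is 5·(-5) − (-3)·5 = -10.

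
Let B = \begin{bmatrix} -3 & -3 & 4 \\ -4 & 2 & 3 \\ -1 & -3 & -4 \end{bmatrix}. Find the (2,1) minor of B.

24

Delete row 2 and column 1; the remaining 2×2 submatrix is [-3 4; -3 -4].
Its determinant is (-3)·(-4) − 4·(-3) = 24.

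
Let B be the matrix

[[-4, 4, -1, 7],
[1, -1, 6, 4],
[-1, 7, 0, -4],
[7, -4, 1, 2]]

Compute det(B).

The determinant is 2484.

Expand along row 3 (it has 1 zero):
  + (-1) · M_31   where M_31 = det([4 -1 7; -1 6 4; -4 1 2]) = 207
  − (7) · M_32   where M_32 = det([-4 -1 7; 1 6 4; 7 1 2]) = -345
  − (-4) · M_34   where M_34 = det([-4 4 -1; 1 -1 6; 7 -4 1]) = 69
det = (+1)·(-1)·(207) + (-1)·(7)·(-345) + (-1)·(-4)·(69) = 2484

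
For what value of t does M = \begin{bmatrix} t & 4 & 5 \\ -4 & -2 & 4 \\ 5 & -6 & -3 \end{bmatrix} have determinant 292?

Expanding along the row containing t, det(M) is linear in t: det(M) = (30)·t + (202).
Set (30)·t + (202) = 292  ⇒  (30)·t = 90  ⇒  t = 3.

t = 3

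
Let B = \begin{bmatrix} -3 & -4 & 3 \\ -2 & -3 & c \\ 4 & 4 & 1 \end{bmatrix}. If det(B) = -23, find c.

Expanding along the column containing c, det(B) is linear in c: det(B) = (-4)·c + (13).
Set (-4)·c + (13) = -23  ⇒  (-4)·c = -36  ⇒  c = 9.

c = 9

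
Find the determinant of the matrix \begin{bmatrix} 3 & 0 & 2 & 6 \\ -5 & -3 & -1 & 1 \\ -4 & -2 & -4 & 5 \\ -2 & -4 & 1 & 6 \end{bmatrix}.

The determinant is -161.

Expand along row 1 (it has 1 zero):
  + (3) · M_11   where M_11 = det([-3 -1 1; -2 -4 5; -4 1 6]) = 77
  + (2) · M_13   where M_13 = det([-5 -3 1; -4 -2 5; -2 -4 6]) = -70
  − (6) · M_14   where M_14 = det([-5 -3 -1; -4 -2 -4; -2 -4 1]) = 42
det = (+1)·(3)·(77) + (+1)·(2)·(-70) + (-1)·(6)·(42) = -161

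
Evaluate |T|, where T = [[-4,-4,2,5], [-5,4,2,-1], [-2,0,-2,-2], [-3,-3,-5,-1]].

Expand along row 3 (it has 1 zero):
  + (-2) · M_31   where M_31 = det([-4 2 5; 4 2 -1; -3 -5 -1]) = -28
  + (-2) · M_33   where M_33 = det([-4 -4 5; -5 4 -1; -3 -3 -1]) = 171
  − (-2) · M_34   where M_34 = det([-4 -4 2; -5 4 2; -3 -3 -5]) = 234
det = (+1)·(-2)·(-28) + (+1)·(-2)·(171) + (-1)·(-2)·(234) = 182

182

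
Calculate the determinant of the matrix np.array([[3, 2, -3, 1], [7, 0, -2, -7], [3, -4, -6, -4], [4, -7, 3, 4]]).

Expand along row 2 (it has 1 zero):
  − (7) · M_21   where M_21 = det([2 -3 1; -4 -6 -4; -7 3 4]) = -210
  − (-2) · M_23   where M_23 = det([3 2 1; 3 -4 -4; 4 -7 4]) = -193
  + (-7) · M_24   where M_24 = det([3 2 -3; 3 -4 -6; 4 -7 3]) = -213
det = (-1)·(7)·(-210) + (-1)·(-2)·(-193) + (+1)·(-7)·(-213) = 2575

The determinant is 2575.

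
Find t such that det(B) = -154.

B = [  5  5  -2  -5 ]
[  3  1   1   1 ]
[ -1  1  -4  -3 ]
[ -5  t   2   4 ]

Expanding along the column containing t, det(B) is linear in t: det(B) = (44)·t + (198).
Set (44)·t + (198) = -154  ⇒  (44)·t = -352  ⇒  t = -8.

-8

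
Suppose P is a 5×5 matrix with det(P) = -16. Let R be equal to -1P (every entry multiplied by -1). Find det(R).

|R| = 16

For a 5×5 matrix, det(-1P) = (-1)^5·det(P) = -1·det(P).
det(R) = (-1)·(-16) = 16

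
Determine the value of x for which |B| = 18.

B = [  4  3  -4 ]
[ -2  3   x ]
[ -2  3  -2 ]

Expanding along the column containing x, det(B) is linear in x: det(B) = (-18)·x + (-36).
Set (-18)·x + (-36) = 18  ⇒  (-18)·x = 54  ⇒  x = -3.

-3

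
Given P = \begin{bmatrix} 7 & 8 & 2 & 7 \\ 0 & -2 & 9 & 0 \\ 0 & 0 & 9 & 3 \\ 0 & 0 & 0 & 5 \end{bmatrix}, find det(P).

The determinant is -630.

P is upper triangular, so det(P) is the product of the diagonal entries:
det = (7) · (-2) · (9) · (5) = -630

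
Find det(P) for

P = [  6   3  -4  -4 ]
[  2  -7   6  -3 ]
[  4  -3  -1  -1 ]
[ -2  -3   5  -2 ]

det(P) = -170

Expand along row 1:
  + (6) · M_11   where M_11 = det([-7 6 -3; -3 -1 -1; -3 5 -2]) = -13
  − (3) · M_12   where M_12 = det([2 6 -3; 4 -1 -1; -2 5 -2]) = 20
  + (-4) · M_13   where M_13 = det([2 -7 -3; 4 -3 -1; -2 -3 -2]) = -10
  − (-4) · M_14   where M_14 = det([2 -7 6; 4 -3 -1; -2 -3 5]) = -18
det = (+1)·(6)·(-13) + (-1)·(3)·(20) + (+1)·(-4)·(-10) + (-1)·(-4)·(-18) = -170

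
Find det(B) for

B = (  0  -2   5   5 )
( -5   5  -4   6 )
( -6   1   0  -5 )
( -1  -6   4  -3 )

Expand along row 1 (it has 1 zero):
  − (-2) · M_12   where M_12 = det([-5 -4 6; -6 0 -5; -1 4 -3]) = -192
  + (5) · M_13   where M_13 = det([-5 5 6; -6 1 -5; -1 -6 -3]) = 322
  − (5) · M_14   where M_14 = det([-5 5 -4; -6 1 0; -1 -6 4]) = -48
det = (-1)·(-2)·(-192) + (+1)·(5)·(322) + (-1)·(5)·(-48) = 1466

det(B) = 1466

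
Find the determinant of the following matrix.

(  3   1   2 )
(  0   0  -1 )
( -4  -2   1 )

Expand along row 2:
  − (-1) · |3 1; -4 -2| = −(-1)·(-6 − (-4)) = -2

The determinant is -2.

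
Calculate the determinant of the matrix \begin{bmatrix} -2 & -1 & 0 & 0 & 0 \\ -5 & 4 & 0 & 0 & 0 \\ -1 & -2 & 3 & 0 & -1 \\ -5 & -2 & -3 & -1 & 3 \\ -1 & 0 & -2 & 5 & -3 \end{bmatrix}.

247

The matrix is block lower-triangular with a 2×2 block and a 3×3 block on the diagonal, so its determinant equals the product of the determinants of the diagonal blocks.
det of the 2×2 block = -13
det of the 3×3 block = -19
det = (-13)·(-19) = 247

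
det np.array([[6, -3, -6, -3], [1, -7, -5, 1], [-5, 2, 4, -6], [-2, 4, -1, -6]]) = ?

The determinant is 1458.

Expand along row 1:
  + (6) · M_11   where M_11 = det([-7 -5 1; 2 4 -6; 4 -1 -6]) = 252
  − (-3) · M_12   where M_12 = det([1 -5 1; -5 4 -6; -2 -1 -6]) = 73
  + (-6) · M_13   where M_13 = det([1 -7 1; -5 2 -6; -2 4 -6]) = 122
  − (-3) · M_14   where M_14 = det([1 -7 -5; -5 2 4; -2 4 -1]) = 153
det = (+1)·(6)·(252) + (-1)·(-3)·(73) + (+1)·(-6)·(122) + (-1)·(-3)·(153) = 1458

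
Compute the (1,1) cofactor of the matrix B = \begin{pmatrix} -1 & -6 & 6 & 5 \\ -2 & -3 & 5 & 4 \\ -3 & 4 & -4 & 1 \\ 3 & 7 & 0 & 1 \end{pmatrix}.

The cofactor is 139.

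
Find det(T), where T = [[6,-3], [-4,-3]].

The determinant is -30.

det(T) = 6·(-3) − (-3)·(-4) = -18 − 12 = -30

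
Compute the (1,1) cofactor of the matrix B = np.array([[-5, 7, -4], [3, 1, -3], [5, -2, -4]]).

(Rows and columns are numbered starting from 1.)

Delete row 1 and column 1; the remaining 2×2 submatrix is [1 -3; -2 -4].
Its determinant is 1·(-4) − (-3)·(-2) = -10.
The cofactor carries sign (−1)^(1+1) = +1, so C_{1,1} = +(-10) = -10.

-10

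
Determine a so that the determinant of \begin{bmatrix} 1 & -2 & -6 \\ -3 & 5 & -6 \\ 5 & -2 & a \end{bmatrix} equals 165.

-3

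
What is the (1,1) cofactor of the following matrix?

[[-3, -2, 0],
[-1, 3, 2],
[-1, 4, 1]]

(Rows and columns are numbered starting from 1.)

-5

Delete row 1 and column 1; the remaining 2×2 submatrix is [3 2; 4 1].
Its determinant is 3·1 − 2·4 = -5.
The cofactor carries sign (−1)^(1+1) = +1, so C_{1,1} = +(-5) = -5.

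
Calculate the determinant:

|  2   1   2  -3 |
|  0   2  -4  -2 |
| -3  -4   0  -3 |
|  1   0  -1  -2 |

Expand along row 2 (it has 1 zero):
  + (2) · M_22   where M_22 = det([2 2 -3; -3 0 -3; 1 -1 -2]) = -33
  − (-4) · M_23   where M_23 = det([2 1 -3; -3 -4 -3; 1 0 -2]) = -5
  + (-2) · M_24   where M_24 = det([2 1 2; -3 -4 0; 1 0 -1]) = 13
det = (+1)·(2)·(-33) + (-1)·(-4)·(-5) + (+1)·(-2)·(13) = -112

-112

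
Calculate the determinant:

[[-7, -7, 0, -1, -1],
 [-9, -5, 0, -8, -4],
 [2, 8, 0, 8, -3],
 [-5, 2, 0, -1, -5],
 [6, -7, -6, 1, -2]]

Expand along column 3 (it has 4 zeros):
  + (-6) · M_53   where M_53 = det([-7 -7 -1 -1; -9 -5 -8 -4; 2 8 8 -3; -5 2 -1 -5]) = 21
det = (+1)·(-6)·(21) = -126

The determinant is -126.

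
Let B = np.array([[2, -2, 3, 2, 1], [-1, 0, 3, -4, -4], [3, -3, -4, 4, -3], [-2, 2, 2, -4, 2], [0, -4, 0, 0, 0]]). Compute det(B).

det(B) = -624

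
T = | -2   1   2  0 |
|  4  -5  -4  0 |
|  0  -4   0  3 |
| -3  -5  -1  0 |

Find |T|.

Expand along column 4 (it has 3 zeros):
  − (3) · M_34   where M_34 = det([-2 1 2; 4 -5 -4; -3 -5 -1]) = -24
det = (-1)·(3)·(-24) = 72

The determinant is 72.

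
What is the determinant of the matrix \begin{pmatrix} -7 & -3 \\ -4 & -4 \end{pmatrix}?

16

det = (-7)·(-4) − (-3)·(-4) = 28 − 12 = 16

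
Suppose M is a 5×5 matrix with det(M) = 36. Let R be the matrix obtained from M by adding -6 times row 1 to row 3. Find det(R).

Adding a multiple of one row to another leaves the determinant unchanged.
det(R) = (1)·(36) = 36

|R| = 36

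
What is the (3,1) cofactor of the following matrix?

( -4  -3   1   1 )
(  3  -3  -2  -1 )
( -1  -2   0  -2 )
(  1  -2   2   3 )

13

Delete row 3 and column 1; the remaining 3×3 submatrix is [-3 1 1; -3 -2 -1; -2 2 3].
Its determinant is 13.
The cofactor carries sign (−1)^(3+1) = +1, so C_{3,1} = +(13) = 13.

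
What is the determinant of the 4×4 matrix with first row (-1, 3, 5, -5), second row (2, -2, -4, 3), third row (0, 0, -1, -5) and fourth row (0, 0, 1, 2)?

The matrix is block upper-triangular with a 2×2 block and a 2×2 block on the diagonal, so its determinant equals the product of the determinants of the diagonal blocks.
det of the 2×2 block = -4
det of the 2×2 block = 3
det = (-4)·(3) = -12

-12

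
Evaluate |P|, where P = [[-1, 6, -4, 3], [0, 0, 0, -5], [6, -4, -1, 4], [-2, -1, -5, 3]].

Expand along row 2 (it has 3 zeros):
  + (-5) · M_24   where M_24 = det([-1 6 -4; 6 -4 -1; -2 -1 -5]) = 229
det = (+1)·(-5)·(229) = -1145

The determinant is -1145.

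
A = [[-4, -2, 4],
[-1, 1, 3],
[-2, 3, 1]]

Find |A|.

The determinant is 38.

Expand along column 1:
  + (-4) · |1 3; 3 1| = (-4)·(1 − 9) = 32
  − (-1) · |-2 4; 3 1| = −(-1)·(-2 − 12) = -14
  + (-2) · |-2 4; 1 3| = (-2)·(-6 − 4) = 20
Sum: (32) + (-14) + (20) = 38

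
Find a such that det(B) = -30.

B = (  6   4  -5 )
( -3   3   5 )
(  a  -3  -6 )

Expanding along the column containing a, det(B) is linear in a: det(B) = (35)·a + (-135).
Set (35)·a + (-135) = -30  ⇒  (35)·a = 105  ⇒  a = 3.

a = 3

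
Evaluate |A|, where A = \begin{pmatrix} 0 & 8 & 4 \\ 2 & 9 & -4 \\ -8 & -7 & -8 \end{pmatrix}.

|A| = 616

Expand along column 1:
  − 2 · |8 4; -7 -8| = −2·(-64 − (-28)) = 72
  + (-8) · |8 4; 9 -4| = (-8)·(-32 − 36) = 544
Sum: (72) + (544) = 616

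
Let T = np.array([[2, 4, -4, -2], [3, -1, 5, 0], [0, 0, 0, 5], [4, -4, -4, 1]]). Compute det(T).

Expand along row 3 (it has 3 zeros):
  − (5) · M_34   where M_34 = det([2 4 -4; 3 -1 5; 4 -4 -4]) = 208
det = (-1)·(5)·(208) = -1040

-1040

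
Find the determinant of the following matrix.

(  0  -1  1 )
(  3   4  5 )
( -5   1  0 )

Expand along column 1:
  − 3 · |-1 1; 1 0| = −3·(0 − 1) = 3
  + (-5) · |-1 1; 4 5| = (-5)·(-5 − 4) = 45
Sum: (3) + (45) = 48

48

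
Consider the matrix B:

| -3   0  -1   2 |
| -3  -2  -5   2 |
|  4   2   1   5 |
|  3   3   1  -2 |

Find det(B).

Expand along row 1 (it has 1 zero):
  + (-3) · M_11   where M_11 = det([-2 -5 2; 2 1 5; 3 1 -2]) = -83
  + (-1) · M_13   where M_13 = det([-3 -2 2; 4 2 5; 3 3 -2]) = 23
  − (2) · M_14   where M_14 = det([-3 -2 -5; 4 2 1; 3 3 1]) = -25
det = (+1)·(-3)·(-83) + (+1)·(-1)·(23) + (-1)·(2)·(-25) = 276

The determinant is 276.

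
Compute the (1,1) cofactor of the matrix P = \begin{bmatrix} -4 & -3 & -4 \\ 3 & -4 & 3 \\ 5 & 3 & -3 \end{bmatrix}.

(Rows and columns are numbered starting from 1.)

3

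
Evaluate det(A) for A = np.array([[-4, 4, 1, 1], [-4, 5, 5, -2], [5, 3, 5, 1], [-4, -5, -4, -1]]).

Expand along row 1:
  + (-4) · M_11   where M_11 = det([5 5 -2; 3 5 1; -5 -4 -1]) = -41
  − (4) · M_12   where M_12 = det([-4 5 -2; 5 5 1; -4 -4 -1]) = 9
  + (1) · M_13   where M_13 = det([-4 5 -2; 5 3 1; -4 -5 -1]) = 23
  − (1) · M_14   where M_14 = det([-4 5 5; 5 3 5; -4 -5 -4]) = -117
det = (+1)·(-4)·(-41) + (-1)·(4)·(9) + (+1)·(1)·(23) + (-1)·(1)·(-117) = 268

det(A) = 268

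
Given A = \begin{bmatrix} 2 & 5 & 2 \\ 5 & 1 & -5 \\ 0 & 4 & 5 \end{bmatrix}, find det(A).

-35

Expand along column 1:
  + 2 · |1 -5; 4 5| = 2·(5 − (-20)) = 50
  − 5 · |5 2; 4 5| = −5·(25 − 8) = -85
Sum: (50) + (-85) = -35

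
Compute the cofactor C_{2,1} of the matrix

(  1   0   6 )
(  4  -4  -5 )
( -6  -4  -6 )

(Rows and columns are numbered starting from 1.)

-24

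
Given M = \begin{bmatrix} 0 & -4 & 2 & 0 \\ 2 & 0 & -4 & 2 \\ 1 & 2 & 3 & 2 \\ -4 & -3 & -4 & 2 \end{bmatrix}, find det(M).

396

Expand along row 1 (it has 2 zeros):
  − (-4) · M_12   where M_12 = det([2 -4 2; 1 3 2; -4 -4 2]) = 84
  + (2) · M_13   where M_13 = det([2 0 2; 1 2 2; -4 -3 2]) = 30
det = (-1)·(-4)·(84) + (+1)·(2)·(30) = 396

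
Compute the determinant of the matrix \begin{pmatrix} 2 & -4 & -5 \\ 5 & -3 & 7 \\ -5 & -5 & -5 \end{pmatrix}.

Expand along column 1:
  + 2 · |-3 7; -5 -5| = 2·(15 − (-35)) = 100
  − 5 · |-4 -5; -5 -5| = −5·(20 − 25) = 25
  + (-5) · |-4 -5; -3 7| = (-5)·(-28 − 15) = 215
Sum: (100) + (25) + (215) = 340

340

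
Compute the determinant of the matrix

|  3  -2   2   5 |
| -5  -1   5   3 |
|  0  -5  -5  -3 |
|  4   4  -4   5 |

1710

Expand along row 3 (it has 1 zero):
  − (-5) · M_32   where M_32 = det([3 2 5; -5 5 3; 4 -4 5]) = 185
  + (-5) · M_33   where M_33 = det([3 -2 5; -5 -1 3; 4 4 5]) = -205
  − (-3) · M_34   where M_34 = det([3 -2 2; -5 -1 5; 4 4 -4]) = -80
det = (-1)·(-5)·(185) + (+1)·(-5)·(-205) + (-1)·(-3)·(-80) = 1710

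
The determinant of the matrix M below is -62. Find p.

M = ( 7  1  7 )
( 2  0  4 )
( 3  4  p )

9

Expanding along the column containing p, det(M) is linear in p: det(M) = (-2)·p + (-44).
Set (-2)·p + (-44) = -62  ⇒  (-2)·p = -18  ⇒  p = 9.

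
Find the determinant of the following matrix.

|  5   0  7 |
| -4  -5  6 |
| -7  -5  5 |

-80

Expand along column 2:
  + (-5) · |5 7; -7 5| = (-5)·(25 − (-49)) = -370
  − (-5) · |5 7; -4 6| = −(-5)·(30 − (-28)) = 290
Sum: (-370) + (290) = -80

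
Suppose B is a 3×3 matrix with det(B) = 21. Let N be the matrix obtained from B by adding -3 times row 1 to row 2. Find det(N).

|N| = 21

Adding a multiple of one row to another leaves the determinant unchanged.
det(N) = (1)·(21) = 21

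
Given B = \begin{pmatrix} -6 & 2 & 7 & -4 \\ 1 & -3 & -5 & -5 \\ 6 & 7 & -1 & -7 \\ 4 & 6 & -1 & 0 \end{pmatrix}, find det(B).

Expand along row 4 (it has 1 zero):
  − (4) · M_41   where M_41 = det([2 7 -4; -3 -5 -5; 7 -1 -7]) = -484
  + (6) · M_42   where M_42 = det([-6 7 -4; 1 -5 -5; 6 -1 -7]) = -457
  − (-1) · M_43   where M_43 = det([-6 2 -4; 1 -3 -5; 6 7 -7]) = -482
det = (-1)·(4)·(-484) + (+1)·(6)·(-457) + (-1)·(-1)·(-482) = -1288

det(B) = -1288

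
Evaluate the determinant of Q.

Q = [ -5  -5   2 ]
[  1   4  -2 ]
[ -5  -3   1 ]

|Q| = -1

Expand along column 1:
  + (-5) · |4 -2; -3 1| = (-5)·(4 − 6) = 10
  − 1 · |-5 2; -3 1| = −1·(-5 − (-6)) = -1
  + (-5) · |-5 2; 4 -2| = (-5)·(10 − 8) = -10
Sum: (10) + (-1) + (-10) = -1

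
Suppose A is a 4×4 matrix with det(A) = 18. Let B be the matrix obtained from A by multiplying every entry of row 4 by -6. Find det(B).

The determinant is -108.

Scaling one row by -6 multiplies the determinant by -6.
det(B) = (-6)·(18) = -108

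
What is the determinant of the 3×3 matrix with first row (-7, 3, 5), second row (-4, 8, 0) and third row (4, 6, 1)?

The determinant is -324.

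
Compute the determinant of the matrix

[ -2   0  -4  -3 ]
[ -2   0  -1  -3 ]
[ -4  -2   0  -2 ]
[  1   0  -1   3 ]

-18

Expand along column 2 (it has 3 zeros):
  − (-2) · M_32   where M_32 = det([-2 -4 -3; -2 -1 -3; 1 -1 3]) = -9
det = (-1)·(-2)·(-9) = -18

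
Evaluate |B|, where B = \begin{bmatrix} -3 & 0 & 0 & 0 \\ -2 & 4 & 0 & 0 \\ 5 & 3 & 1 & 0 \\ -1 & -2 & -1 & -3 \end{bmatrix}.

B is lower triangular, so det(B) is the product of the diagonal entries:
det = (-3) · (4) · (1) · (-3) = 36

|B| = 36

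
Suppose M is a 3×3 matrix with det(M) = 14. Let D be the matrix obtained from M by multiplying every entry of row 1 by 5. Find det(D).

|D| = 70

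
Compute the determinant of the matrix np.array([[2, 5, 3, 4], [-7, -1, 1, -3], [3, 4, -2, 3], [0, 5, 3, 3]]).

34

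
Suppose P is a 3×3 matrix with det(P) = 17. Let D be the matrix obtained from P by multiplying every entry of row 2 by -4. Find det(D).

-68

Scaling one row by -4 multiplies the determinant by -4.
det(D) = (-4)·(17) = -68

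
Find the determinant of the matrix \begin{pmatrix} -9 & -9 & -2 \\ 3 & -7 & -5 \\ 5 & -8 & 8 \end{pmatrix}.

1283

Expand along row 1:
  + (-9) · |-7 -5; -8 8| = (-9)·(-56 − 40) = 864
  − (-9) · |3 -5; 5 8| = −(-9)·(24 − (-25)) = 441
  + (-2) · |3 -7; 5 -8| = (-2)·(-24 − (-35)) = -22
Sum: (864) + (441) + (-22) = 1283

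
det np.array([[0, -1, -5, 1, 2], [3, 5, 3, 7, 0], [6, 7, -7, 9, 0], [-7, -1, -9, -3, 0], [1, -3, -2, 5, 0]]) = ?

7688

Expand along column 5 (it has 4 zeros):
  + (2) · M_15   where M_15 = det([3 5 3 7; 6 7 -7 9; -7 -1 -9 -3; 1 -3 -2 5]) = 3844
det = (+1)·(2)·(3844) = 7688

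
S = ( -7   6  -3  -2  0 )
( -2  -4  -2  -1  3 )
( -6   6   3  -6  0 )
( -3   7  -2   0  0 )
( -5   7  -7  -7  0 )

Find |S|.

Expand along column 5 (it has 4 zeros):
  − (3) · M_25   where M_25 = det([-7 6 -3 -2; -6 6 3 -6; -3 7 -2 0; -5 7 -7 -7]) = -1689
det = (-1)·(3)·(-1689) = 5067

|S| = 5067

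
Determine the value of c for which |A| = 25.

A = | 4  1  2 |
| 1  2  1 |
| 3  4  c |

Expanding along the row containing c, det(A) is linear in c: det(A) = (7)·c + (-17).
Set (7)·c + (-17) = 25  ⇒  (7)·c = 42  ⇒  c = 6.

6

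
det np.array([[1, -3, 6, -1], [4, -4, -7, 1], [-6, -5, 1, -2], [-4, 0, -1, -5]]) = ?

Expand along row 4 (it has 1 zero):
  − (-4) · M_41   where M_41 = det([-3 6 -1; -4 -7 1; -5 1 -2]) = -78
  − (-1) · M_43   where M_43 = det([1 -3 -1; 4 -4 1; -6 -5 -2]) = 51
  + (-5) · M_44   where M_44 = det([1 -3 6; 4 -4 -7; -6 -5 1]) = -417
det = (-1)·(-4)·(-78) + (-1)·(-1)·(51) + (+1)·(-5)·(-417) = 1824

The determinant is 1824.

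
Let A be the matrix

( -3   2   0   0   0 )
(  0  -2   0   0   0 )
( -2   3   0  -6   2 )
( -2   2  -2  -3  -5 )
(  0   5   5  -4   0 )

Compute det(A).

1176

A is block lower-triangular with a 2×2 block and a 3×3 block on the diagonal, so its determinant equals the product of the determinants of the diagonal blocks.
det of the 2×2 block = 6
det of the 3×3 block = 196
det = (6)·(196) = 1176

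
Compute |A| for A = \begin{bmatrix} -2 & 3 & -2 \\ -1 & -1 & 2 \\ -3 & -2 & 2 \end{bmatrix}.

Expand along column 1:
  + (-2) · |-1 2; -2 2| = (-2)·(-2 − (-4)) = -4
  − (-1) · |3 -2; -2 2| = −(-1)·(6 − 4) = 2
  + (-3) · |3 -2; -1 2| = (-3)·(6 − 2) = -12
Sum: (-4) + (2) + (-12) = -14

-14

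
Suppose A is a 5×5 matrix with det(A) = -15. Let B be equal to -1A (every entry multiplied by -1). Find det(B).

The determinant is 15.

For a 5×5 matrix, det(-1A) = (-1)^5·det(A) = -1·det(A).
det(B) = (-1)·(-15) = 15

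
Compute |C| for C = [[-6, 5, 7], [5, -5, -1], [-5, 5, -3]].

The determinant is -20.

Expand along column 1:
  + (-6) · |-5 -1; 5 -3| = (-6)·(15 − (-5)) = -120
  − 5 · |5 7; 5 -3| = −5·(-15 − 35) = 250
  + (-5) · |5 7; -5 -1| = (-5)·(-5 − (-35)) = -150
Sum: (-120) + (250) + (-150) = -20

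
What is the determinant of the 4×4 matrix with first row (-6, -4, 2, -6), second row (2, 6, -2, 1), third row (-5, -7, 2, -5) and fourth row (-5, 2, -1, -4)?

Expand along row 1:
  + (-6) · M_11   where M_11 = det([6 -2 1; -7 2 -5; 2 -1 -4]) = 1
  − (-4) · M_12   where M_12 = det([2 -2 1; -5 2 -5; -5 -1 -4]) = -21
  + (2) · M_13   where M_13 = det([2 6 1; -5 -7 -5; -5 2 -4]) = 61
  − (-6) · M_14   where M_14 = det([2 6 -2; -5 -7 2; -5 2 -1]) = 6
det = (+1)·(-6)·(1) + (-1)·(-4)·(-21) + (+1)·(2)·(61) + (-1)·(-6)·(6) = 68

The determinant is 68.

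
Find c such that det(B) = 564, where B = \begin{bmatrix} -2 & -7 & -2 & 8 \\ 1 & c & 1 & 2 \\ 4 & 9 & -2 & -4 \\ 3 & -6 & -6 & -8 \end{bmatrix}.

4

Expanding along the column containing c, det(B) is linear in c: det(B) = (-168)·c + (1236).
Set (-168)·c + (1236) = 564  ⇒  (-168)·c = -672  ⇒  c = 4.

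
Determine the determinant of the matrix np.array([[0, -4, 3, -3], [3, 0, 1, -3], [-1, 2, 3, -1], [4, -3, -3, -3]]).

The determinant is -88.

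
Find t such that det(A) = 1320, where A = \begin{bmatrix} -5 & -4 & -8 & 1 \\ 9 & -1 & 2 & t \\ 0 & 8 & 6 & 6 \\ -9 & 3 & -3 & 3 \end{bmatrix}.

-6

Expanding along the column containing t, det(A) is linear in t: det(A) = (-150)·t + (420).
Set (-150)·t + (420) = 1320  ⇒  (-150)·t = 900  ⇒  t = -6.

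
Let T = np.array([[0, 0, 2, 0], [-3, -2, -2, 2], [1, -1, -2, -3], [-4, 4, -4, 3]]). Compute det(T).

det(T) = -90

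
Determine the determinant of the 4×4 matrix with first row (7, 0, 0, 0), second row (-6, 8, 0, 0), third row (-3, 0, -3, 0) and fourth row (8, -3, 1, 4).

-672

The matrix is lower triangular, so the determinant is the product of the diagonal entries:
det = (7) · (8) · (-3) · (4) = -672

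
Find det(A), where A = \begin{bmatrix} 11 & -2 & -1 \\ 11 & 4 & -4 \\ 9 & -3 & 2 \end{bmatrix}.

141

Expand along row 1:
  + 11 · |4 -4; -3 2| = 11·(8 − 12) = -44
  − (-2) · |11 -4; 9 2| = −(-2)·(22 − (-36)) = 116
  + (-1) · |11 4; 9 -3| = (-1)·(-33 − 36) = 69
Sum: (-44) + (116) + (69) = 141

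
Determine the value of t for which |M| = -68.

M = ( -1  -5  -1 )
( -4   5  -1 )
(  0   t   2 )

Expanding along the row containing t, det(M) is linear in t: det(M) = (3)·t + (-50).
Set (3)·t + (-50) = -68  ⇒  (3)·t = -18  ⇒  t = -6.

-6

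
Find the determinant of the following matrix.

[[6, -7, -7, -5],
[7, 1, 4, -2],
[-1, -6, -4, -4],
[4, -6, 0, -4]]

Expand along row 4 (it has 1 zero):
  − (4) · M_41   where M_41 = det([-7 -7 -5; 1 4 -2; -6 -4 -4]) = -44
  + (-6) · M_42   where M_42 = det([6 -7 -5; 7 4 -2; -1 -4 -4]) = -234
  + (-4) · M_44   where M_44 = det([6 -7 -7; 7 1 4; -1 -6 -4]) = 239
det = (-1)·(4)·(-44) + (+1)·(-6)·(-234) + (+1)·(-4)·(239) = 624

624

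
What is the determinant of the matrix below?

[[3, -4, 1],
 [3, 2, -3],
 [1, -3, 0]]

Expand along column 3:
  + 1 · |3 2; 1 -3| = 1·(-9 − 2) = -11
  − (-3) · |3 -4; 1 -3| = −(-3)·(-9 − (-4)) = -15
Sum: (-11) + (-15) = -26

-26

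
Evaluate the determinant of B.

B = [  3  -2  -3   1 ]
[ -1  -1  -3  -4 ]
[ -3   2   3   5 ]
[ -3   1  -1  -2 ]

The determinant is -48.

Expand along row 1:
  + (3) · M_11   where M_11 = det([-1 -3 -4; 2 3 5; 1 -1 -2]) = -6
  − (-2) · M_12   where M_12 = det([-1 -3 -4; -3 3 5; -3 -1 -2]) = 16
  + (-3) · M_13   where M_13 = det([-1 -1 -4; -3 2 5; -3 1 -2]) = 18
  − (1) · M_14   where M_14 = det([-1 -1 -3; -3 2 3; -3 1 -1]) = 8
det = (+1)·(3)·(-6) + (-1)·(-2)·(16) + (+1)·(-3)·(18) + (-1)·(1)·(8) = -48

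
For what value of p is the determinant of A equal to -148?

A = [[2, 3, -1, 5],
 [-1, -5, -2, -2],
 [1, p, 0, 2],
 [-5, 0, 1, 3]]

Expanding along the column containing p, det(A) is linear in p: det(A) = (76)·p + (-148).
Set (76)·p + (-148) = -148  ⇒  (76)·p = 0  ⇒  p = 0.

0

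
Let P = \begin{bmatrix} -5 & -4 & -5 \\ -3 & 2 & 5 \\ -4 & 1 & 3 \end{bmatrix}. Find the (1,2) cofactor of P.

Delete row 1 and column 2; the remaining 2×2 submatrix is [-3 5; -4 3].
Its determinant is (-3)·3 − 5·(-4) = 11.
The cofactor carries sign (−1)^(1+2) = −1, so C_{1,2} = −(11) = -11.

The cofactor is -11.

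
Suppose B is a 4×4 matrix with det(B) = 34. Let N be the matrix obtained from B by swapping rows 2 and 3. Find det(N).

The determinant is -34.

Swapping two rows multiplies the determinant by −1.
det(N) = (-1)·(34) = -34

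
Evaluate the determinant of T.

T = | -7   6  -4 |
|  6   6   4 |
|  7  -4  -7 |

Expand along column 1:
  + (-7) · |6 4; -4 -7| = (-7)·(-42 − (-16)) = 182
  − 6 · |6 -4; -4 -7| = −6·(-42 − 16) = 348
  + 7 · |6 -4; 6 4| = 7·(24 − (-24)) = 336
Sum: (182) + (348) + (336) = 866

The determinant is 866.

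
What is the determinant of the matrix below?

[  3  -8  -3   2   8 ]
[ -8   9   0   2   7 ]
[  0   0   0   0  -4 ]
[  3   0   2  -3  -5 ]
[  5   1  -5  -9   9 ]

-228

Expand along row 3 (it has 4 zeros):
  + (-4) · M_35   where M_35 = det([3 -8 -3 2; -8 9 0 2; 3 0 2 -3; 5 1 -5 -9]) = 57
det = (+1)·(-4)·(57) = -228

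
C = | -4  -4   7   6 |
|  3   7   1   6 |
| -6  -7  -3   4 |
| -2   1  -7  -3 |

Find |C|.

Expand along row 1:
  + (-4) · M_11   where M_11 = det([7 1 6; -7 -3 4; 1 -7 -3]) = 554
  − (-4) · M_12   where M_12 = det([3 1 6; -6 -3 4; -2 -7 -3]) = 301
  + (7) · M_13   where M_13 = det([3 7 6; -6 -7 4; -2 1 -3]) = -251
  − (6) · M_14   where M_14 = det([3 7 1; -6 -7 -3; -2 1 -7]) = -116
det = (+1)·(-4)·(554) + (-1)·(-4)·(301) + (+1)·(7)·(-251) + (-1)·(6)·(-116) = -2073

|C| = -2073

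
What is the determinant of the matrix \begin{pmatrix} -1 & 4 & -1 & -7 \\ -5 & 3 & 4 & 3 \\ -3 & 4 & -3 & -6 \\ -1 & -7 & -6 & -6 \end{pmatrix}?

Expand along row 1:
  + (-1) · M_11   where M_11 = det([3 4 3; 4 -3 -6; -7 -6 -6]) = 75
  − (4) · M_12   where M_12 = det([-5 4 3; -3 -3 -6; -1 -6 -6]) = 87
  + (-1) · M_13   where M_13 = det([-5 3 3; -3 4 -6; -1 -7 -6]) = 369
  − (-7) · M_14   where M_14 = det([-5 3 4; -3 4 -3; -1 -7 -6]) = 280
det = (+1)·(-1)·(75) + (-1)·(4)·(87) + (+1)·(-1)·(369) + (-1)·(-7)·(280) = 1168

The determinant is 1168.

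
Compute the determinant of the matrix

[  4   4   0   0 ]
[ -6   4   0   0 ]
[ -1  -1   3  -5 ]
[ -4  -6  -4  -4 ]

The matrix is block lower-triangular with a 2×2 block and a 2×2 block on the diagonal, so its determinant equals the product of the determinants of the diagonal blocks.
det of the 2×2 block = 40
det of the 2×2 block = -32
det = (40)·(-32) = -1280

The determinant is -1280.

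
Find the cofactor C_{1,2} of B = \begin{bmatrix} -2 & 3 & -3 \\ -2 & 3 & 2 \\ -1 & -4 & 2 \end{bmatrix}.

Delete row 1 and column 2; the remaining 2×2 submatrix is [-2 2; -1 2].
Its determinant is (-2)·2 − 2·(-1) = -2.
The cofactor carries sign (−1)^(1+2) = −1, so C_{1,2} = −(-2) = 2.

2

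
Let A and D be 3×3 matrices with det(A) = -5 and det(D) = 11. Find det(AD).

det(AD) = det(A)·det(D) = (-5)·(11) = -55

The determinant is -55.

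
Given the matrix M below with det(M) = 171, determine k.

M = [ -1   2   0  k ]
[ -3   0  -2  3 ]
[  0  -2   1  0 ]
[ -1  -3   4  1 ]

Expanding along the row containing k, det(M) is linear in k: det(M) = (-19)·k + (19).
Set (-19)·k + (19) = 171  ⇒  (-19)·k = 152  ⇒  k = -8.

-8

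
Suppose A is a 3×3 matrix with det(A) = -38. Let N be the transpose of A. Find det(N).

det(Aᵀ) = det(A).
det(N) = (1)·(-38) = -38

-38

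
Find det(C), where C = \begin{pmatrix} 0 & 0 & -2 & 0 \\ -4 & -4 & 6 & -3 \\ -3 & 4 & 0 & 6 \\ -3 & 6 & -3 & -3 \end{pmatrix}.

Expand along row 1 (it has 3 zeros):
  + (-2) · M_13   where M_13 = det([-4 -4 -3; -3 4 6; -3 6 -3]) = 318
det = (+1)·(-2)·(318) = -636

-636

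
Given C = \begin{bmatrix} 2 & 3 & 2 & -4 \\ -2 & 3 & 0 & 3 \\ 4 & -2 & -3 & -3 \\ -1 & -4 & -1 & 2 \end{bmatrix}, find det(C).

|C| = -15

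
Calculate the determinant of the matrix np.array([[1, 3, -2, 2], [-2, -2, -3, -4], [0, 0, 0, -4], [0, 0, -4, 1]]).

-64

The matrix is block upper-triangular with a 2×2 block and a 2×2 block on the diagonal, so its determinant equals the product of the determinants of the diagonal blocks.
det of the 2×2 block = 4
det of the 2×2 block = -16
det = (4)·(-16) = -64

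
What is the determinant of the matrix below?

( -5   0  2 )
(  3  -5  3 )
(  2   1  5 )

166

Expand along column 2:
  + (-5) · |-5 2; 2 5| = (-5)·(-25 − 4) = 145
  − 1 · |-5 2; 3 3| = −1·(-15 − 6) = 21
Sum: (145) + (21) = 166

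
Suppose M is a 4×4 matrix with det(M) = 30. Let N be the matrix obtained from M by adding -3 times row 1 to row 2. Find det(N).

Adding a multiple of one row to another leaves the determinant unchanged.
det(N) = (1)·(30) = 30

30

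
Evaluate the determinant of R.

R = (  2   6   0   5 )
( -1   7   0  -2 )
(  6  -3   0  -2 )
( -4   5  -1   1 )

Expand along column 3 (it has 3 zeros):
  − (-1) · M_43   where M_43 = det([2 6 5; -1 7 -2; 6 -3 -2]) = -319
det = (-1)·(-1)·(-319) = -319

det(R) = -319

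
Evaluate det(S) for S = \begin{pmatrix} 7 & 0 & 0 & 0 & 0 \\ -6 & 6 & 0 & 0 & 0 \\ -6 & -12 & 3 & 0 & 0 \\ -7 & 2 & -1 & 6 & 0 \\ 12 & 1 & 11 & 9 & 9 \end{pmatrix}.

S is lower triangular, so det(S) is the product of the diagonal entries:
det = (7) · (6) · (3) · (6) · (9) = 6804

det(S) = 6804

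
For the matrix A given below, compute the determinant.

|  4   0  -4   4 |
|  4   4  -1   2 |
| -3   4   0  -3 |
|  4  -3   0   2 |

The determinant is 136.

Expand along column 3 (it has 2 zeros):
  + (-4) · M_13   where M_13 = det([4 4 2; -3 4 -3; 4 -3 2]) = -42
  − (-1) · M_23   where M_23 = det([4 0 4; -3 4 -3; 4 -3 2]) = -32
det = (+1)·(-4)·(-42) + (-1)·(-1)·(-32) = 136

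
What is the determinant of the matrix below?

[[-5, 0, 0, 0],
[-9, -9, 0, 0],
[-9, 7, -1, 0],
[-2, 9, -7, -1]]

The matrix is lower triangular, so the determinant is the product of the diagonal entries:
det = (-5) · (-9) · (-1) · (-1) = 45

The determinant is 45.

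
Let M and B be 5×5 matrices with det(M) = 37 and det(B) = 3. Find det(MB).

det(MB) = 111

det(MB) = det(M)·det(B) = (37)·(3) = 111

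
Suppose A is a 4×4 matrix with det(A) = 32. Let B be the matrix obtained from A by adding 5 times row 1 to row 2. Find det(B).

det(B) = 32

Adding a multiple of one row to another leaves the determinant unchanged.
det(B) = (1)·(32) = 32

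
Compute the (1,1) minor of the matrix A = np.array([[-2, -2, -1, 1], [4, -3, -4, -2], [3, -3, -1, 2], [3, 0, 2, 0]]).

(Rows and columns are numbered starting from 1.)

Delete row 1 and column 1; the remaining 3×3 submatrix is [-3 -4 -2; -3 -1 2; 0 2 0].
Its determinant is 24.

24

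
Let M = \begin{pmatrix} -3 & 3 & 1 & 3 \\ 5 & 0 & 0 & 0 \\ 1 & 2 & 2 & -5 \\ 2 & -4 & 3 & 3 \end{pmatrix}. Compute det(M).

The determinant is -595.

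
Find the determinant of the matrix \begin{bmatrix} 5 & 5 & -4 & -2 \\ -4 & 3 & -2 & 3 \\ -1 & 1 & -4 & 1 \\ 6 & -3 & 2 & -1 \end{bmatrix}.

-372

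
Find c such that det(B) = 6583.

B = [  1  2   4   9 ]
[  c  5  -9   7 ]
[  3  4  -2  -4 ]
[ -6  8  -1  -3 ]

c = -9

Expanding along the row containing c, det(B) is linear in c: det(B) = (-32)·c + (6295).
Set (-32)·c + (6295) = 6583  ⇒  (-32)·c = 288  ⇒  c = -9.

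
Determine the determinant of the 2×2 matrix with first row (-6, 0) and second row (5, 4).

-24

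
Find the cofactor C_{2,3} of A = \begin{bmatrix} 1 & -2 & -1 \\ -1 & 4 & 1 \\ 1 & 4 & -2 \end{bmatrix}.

The cofactor is -6.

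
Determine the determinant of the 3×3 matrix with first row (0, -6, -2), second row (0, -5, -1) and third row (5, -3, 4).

Expand along column 1:
  + 5 · |-6 -2; -5 -1| = 5·(6 − 10) = -20

The determinant is -20.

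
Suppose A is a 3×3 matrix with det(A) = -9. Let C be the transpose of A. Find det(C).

-9

det(Aᵀ) = det(A).
det(C) = (1)·(-9) = -9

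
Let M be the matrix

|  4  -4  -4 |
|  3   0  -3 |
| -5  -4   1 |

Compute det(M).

-48

Expand along column 2:
  − (-4) · |3 -3; -5 1| = −(-4)·(3 − 15) = -48
  − (-4) · |4 -4; 3 -3| = −(-4)·(-12 − (-12)) = 0
Sum: (-48) + (0) = -48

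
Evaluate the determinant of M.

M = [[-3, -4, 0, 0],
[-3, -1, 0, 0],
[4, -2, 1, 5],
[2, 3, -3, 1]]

|M| = -144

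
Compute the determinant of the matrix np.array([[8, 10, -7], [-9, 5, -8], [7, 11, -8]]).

42

Expand along column 1:
  + 8 · |5 -8; 11 -8| = 8·(-40 − (-88)) = 384
  − (-9) · |10 -7; 11 -8| = −(-9)·(-80 − (-77)) = -27
  + 7 · |10 -7; 5 -8| = 7·(-80 − (-35)) = -315
Sum: (384) + (-27) + (-315) = 42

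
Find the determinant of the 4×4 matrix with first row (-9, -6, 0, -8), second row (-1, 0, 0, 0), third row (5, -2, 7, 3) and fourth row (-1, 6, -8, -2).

Expand along row 2 (it has 3 zeros):
  − (-1) · M_21   where M_21 = det([-6 0 -8; -2 7 3; 6 -8 -2]) = 148
det = (-1)·(-1)·(148) = 148

148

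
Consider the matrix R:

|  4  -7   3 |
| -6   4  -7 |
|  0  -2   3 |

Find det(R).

-98

Expand along column 1:
  + 4 · |4 -7; -2 3| = 4·(12 − 14) = -8
  − (-6) · |-7 3; -2 3| = −(-6)·(-21 − (-6)) = -90
Sum: (-8) + (-90) = -98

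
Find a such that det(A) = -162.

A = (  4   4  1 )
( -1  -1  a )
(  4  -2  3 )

Expanding along the column containing a, det(A) is linear in a: det(A) = (24)·a + (6).
Set (24)·a + (6) = -162  ⇒  (24)·a = -168  ⇒  a = -7.

a = -7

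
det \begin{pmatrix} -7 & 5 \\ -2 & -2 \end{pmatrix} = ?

The determinant is 24.

det = (-7)·(-2) − 5·(-2) = 14 − (-10) = 24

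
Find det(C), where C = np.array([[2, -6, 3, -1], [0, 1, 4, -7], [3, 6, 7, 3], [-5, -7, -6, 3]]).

Expand along row 2 (it has 1 zero):
  + (1) · M_22   where M_22 = det([2 3 -1; 3 7 3; -5 -6 3]) = -11
  − (4) · M_23   where M_23 = det([2 -6 -1; 3 6 3; -5 -7 3]) = 213
  + (-7) · M_24   where M_24 = det([2 -6 3; 3 6 7; -5 -7 -6]) = 155
det = (+1)·(1)·(-11) + (-1)·(4)·(213) + (+1)·(-7)·(155) = -1948

|C| = -1948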